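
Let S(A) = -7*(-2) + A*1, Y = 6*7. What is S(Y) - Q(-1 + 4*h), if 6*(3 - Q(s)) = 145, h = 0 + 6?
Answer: 463/6 ≈ 77.167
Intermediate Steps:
h = 6
Y = 42
Q(s) = -127/6 (Q(s) = 3 - ⅙*145 = 3 - 145/6 = -127/6)
S(A) = 14 + A
S(Y) - Q(-1 + 4*h) = (14 + 42) - 1*(-127/6) = 56 + 127/6 = 463/6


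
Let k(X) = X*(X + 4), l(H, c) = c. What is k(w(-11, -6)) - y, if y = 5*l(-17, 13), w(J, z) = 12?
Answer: 127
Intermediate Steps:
k(X) = X*(4 + X)
y = 65 (y = 5*13 = 65)
k(w(-11, -6)) - y = 12*(4 + 12) - 1*65 = 12*16 - 65 = 192 - 65 = 127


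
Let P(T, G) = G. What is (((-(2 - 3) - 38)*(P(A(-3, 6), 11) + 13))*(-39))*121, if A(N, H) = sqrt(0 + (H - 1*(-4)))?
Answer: 4190472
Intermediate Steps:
A(N, H) = sqrt(4 + H) (A(N, H) = sqrt(0 + (H + 4)) = sqrt(0 + (4 + H)) = sqrt(4 + H))
(((-(2 - 3) - 38)*(P(A(-3, 6), 11) + 13))*(-39))*121 = (((-(2 - 3) - 38)*(11 + 13))*(-39))*121 = (((-1*(-1) - 38)*24)*(-39))*121 = (((1 - 38)*24)*(-39))*121 = (-37*24*(-39))*121 = -888*(-39)*121 = 34632*121 = 4190472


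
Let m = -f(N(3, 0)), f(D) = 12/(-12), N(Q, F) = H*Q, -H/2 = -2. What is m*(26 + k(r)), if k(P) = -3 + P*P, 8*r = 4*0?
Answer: 23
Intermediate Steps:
H = 4 (H = -2*(-2) = 4)
N(Q, F) = 4*Q
r = 0 (r = (4*0)/8 = (⅛)*0 = 0)
f(D) = -1 (f(D) = 12*(-1/12) = -1)
k(P) = -3 + P²
m = 1 (m = -1*(-1) = 1)
m*(26 + k(r)) = 1*(26 + (-3 + 0²)) = 1*(26 + (-3 + 0)) = 1*(26 - 3) = 1*23 = 23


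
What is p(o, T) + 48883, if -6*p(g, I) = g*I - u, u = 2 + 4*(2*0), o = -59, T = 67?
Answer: 297253/6 ≈ 49542.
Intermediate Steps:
u = 2 (u = 2 + 4*0 = 2 + 0 = 2)
p(g, I) = ⅓ - I*g/6 (p(g, I) = -(g*I - 1*2)/6 = -(I*g - 2)/6 = -(-2 + I*g)/6 = ⅓ - I*g/6)
p(o, T) + 48883 = (⅓ - ⅙*67*(-59)) + 48883 = (⅓ + 3953/6) + 48883 = 3955/6 + 48883 = 297253/6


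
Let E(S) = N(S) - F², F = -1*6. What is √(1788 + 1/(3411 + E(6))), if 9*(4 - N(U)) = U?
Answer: 3*√20406690745/10135 ≈ 42.285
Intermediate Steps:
F = -6
N(U) = 4 - U/9
E(S) = -32 - S/9 (E(S) = (4 - S/9) - 1*(-6)² = (4 - S/9) - 1*36 = (4 - S/9) - 36 = -32 - S/9)
√(1788 + 1/(3411 + E(6))) = √(1788 + 1/(3411 + (-32 - ⅑*6))) = √(1788 + 1/(3411 + (-32 - ⅔))) = √(1788 + 1/(3411 - 98/3)) = √(1788 + 1/(10135/3)) = √(1788 + 3/10135) = √(18121383/10135) = 3*√20406690745/10135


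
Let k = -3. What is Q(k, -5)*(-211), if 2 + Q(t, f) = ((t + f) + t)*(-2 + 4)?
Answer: 5064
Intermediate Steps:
Q(t, f) = -2 + 2*f + 4*t (Q(t, f) = -2 + ((t + f) + t)*(-2 + 4) = -2 + ((f + t) + t)*2 = -2 + (f + 2*t)*2 = -2 + (2*f + 4*t) = -2 + 2*f + 4*t)
Q(k, -5)*(-211) = (-2 + 2*(-5) + 4*(-3))*(-211) = (-2 - 10 - 12)*(-211) = -24*(-211) = 5064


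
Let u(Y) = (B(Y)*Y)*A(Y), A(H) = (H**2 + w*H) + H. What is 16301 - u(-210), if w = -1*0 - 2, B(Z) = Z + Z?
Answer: -3908125699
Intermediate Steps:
B(Z) = 2*Z
w = -2 (w = 0 - 2 = -2)
A(H) = H**2 - H (A(H) = (H**2 - 2*H) + H = H**2 - H)
u(Y) = 2*Y**3*(-1 + Y) (u(Y) = ((2*Y)*Y)*(Y*(-1 + Y)) = (2*Y**2)*(Y*(-1 + Y)) = 2*Y**3*(-1 + Y))
16301 - u(-210) = 16301 - 2*(-210)**3*(-1 - 210) = 16301 - 2*(-9261000)*(-211) = 16301 - 1*3908142000 = 16301 - 3908142000 = -3908125699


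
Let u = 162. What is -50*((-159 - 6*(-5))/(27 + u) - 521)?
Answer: 1643300/63 ≈ 26084.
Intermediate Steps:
-50*((-159 - 6*(-5))/(27 + u) - 521) = -50*((-159 - 6*(-5))/(27 + 162) - 521) = -50*((-159 + 30)/189 - 521) = -50*(-129*1/189 - 521) = -50*(-43/63 - 521) = -50*(-32866/63) = 1643300/63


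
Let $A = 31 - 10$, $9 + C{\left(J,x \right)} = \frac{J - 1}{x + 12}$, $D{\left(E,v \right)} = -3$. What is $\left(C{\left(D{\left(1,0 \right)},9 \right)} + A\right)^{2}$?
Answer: $\frac{61504}{441} \approx 139.46$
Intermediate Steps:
$C{\left(J,x \right)} = -9 + \frac{-1 + J}{12 + x}$ ($C{\left(J,x \right)} = -9 + \frac{J - 1}{x + 12} = -9 + \frac{-1 + J}{12 + x}$)
$A = 21$
$\left(C{\left(D{\left(1,0 \right)},9 \right)} + A\right)^{2} = \left(\frac{-109 - 3 - 81}{12 + 9} + 21\right)^{2} = \left(\frac{-109 - 3 - 81}{21} + 21\right)^{2} = \left(\frac{1}{21} \left(-193\right) + 21\right)^{2} = \left(- \frac{193}{21} + 21\right)^{2} = \left(\frac{248}{21}\right)^{2} = \frac{61504}{441}$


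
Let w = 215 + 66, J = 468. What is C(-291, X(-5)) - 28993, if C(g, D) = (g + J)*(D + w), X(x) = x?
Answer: 19859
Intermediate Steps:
w = 281
C(g, D) = (281 + D)*(468 + g) (C(g, D) = (g + 468)*(D + 281) = (468 + g)*(281 + D) = (281 + D)*(468 + g))
C(-291, X(-5)) - 28993 = (131508 + 281*(-291) + 468*(-5) - 5*(-291)) - 28993 = (131508 - 81771 - 2340 + 1455) - 28993 = 48852 - 28993 = 19859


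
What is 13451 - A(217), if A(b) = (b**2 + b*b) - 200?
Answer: -80527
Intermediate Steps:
A(b) = -200 + 2*b**2 (A(b) = (b**2 + b**2) - 200 = 2*b**2 - 200 = -200 + 2*b**2)
13451 - A(217) = 13451 - (-200 + 2*217**2) = 13451 - (-200 + 2*47089) = 13451 - (-200 + 94178) = 13451 - 1*93978 = 13451 - 93978 = -80527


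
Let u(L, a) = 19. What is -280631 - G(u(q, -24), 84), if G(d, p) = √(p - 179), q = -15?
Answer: -280631 - I*√95 ≈ -2.8063e+5 - 9.7468*I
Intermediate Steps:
G(d, p) = √(-179 + p)
-280631 - G(u(q, -24), 84) = -280631 - √(-179 + 84) = -280631 - √(-95) = -280631 - I*√95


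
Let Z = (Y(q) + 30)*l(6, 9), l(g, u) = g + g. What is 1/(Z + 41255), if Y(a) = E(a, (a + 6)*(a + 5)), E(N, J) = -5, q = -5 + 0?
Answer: 1/41555 ≈ 2.4065e-5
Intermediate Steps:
l(g, u) = 2*g
q = -5
Y(a) = -5
Z = 300 (Z = (-5 + 30)*(2*6) = 25*12 = 300)
1/(Z + 41255) = 1/(300 + 41255) = 1/41555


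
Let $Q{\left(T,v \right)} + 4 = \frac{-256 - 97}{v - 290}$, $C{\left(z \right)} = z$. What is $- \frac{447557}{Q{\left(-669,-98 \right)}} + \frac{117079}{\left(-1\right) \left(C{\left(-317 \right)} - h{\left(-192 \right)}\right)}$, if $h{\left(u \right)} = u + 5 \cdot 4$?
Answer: $\frac{2301812231}{15805} \approx 1.4564 \cdot 10^{5}$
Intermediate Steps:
$Q{\left(T,v \right)} = -4 - \frac{353}{-290 + v}$ ($Q{\left(T,v \right)} = -4 + \frac{-256 - 97}{v - 290} = -4 - \frac{353}{-290 + v}$)
$h{\left(u \right)} = 20 + u$ ($h{\left(u \right)} = u + 20 = 20 + u$)
$- \frac{447557}{Q{\left(-669,-98 \right)}} + \frac{117079}{\left(-1\right) \left(C{\left(-317 \right)} - h{\left(-192 \right)}\right)} = - \frac{447557}{\frac{1}{-290 - 98} \left(807 - -392\right)} + \frac{117079}{\left(-1\right) \left(-317 - \left(20 - 192\right)\right)} = - \frac{447557}{\frac{1}{-388} \left(807 + 392\right)} + \frac{117079}{\left(-1\right) \left(-317 - -172\right)} = - \frac{447557}{\left(- \frac{1}{388}\right) 1199} + \frac{117079}{\left(-1\right) \left(-317 + 172\right)} = - \frac{447557}{- \frac{1199}{388}} + \frac{117079}{\left(-1\right) \left(-145\right)} = \left(-447557\right) \left(- \frac{388}{1199}\right) + \frac{117079}{145} = \frac{15786556}{109} + 117079 \cdot \frac{1}{145} = \frac{15786556}{109} + \frac{117079}{145} = \frac{2301812231}{15805}$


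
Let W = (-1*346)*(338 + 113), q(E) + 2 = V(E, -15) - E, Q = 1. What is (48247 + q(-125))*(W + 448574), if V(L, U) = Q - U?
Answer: 14154259808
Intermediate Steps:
V(L, U) = 1 - U
q(E) = 14 - E (q(E) = -2 + ((1 - 1*(-15)) - E) = -2 + ((1 + 15) - E) = -2 + (16 - E) = 14 - E)
W = -156046 (W = -346*451 = -156046)
(48247 + q(-125))*(W + 448574) = (48247 + (14 - 1*(-125)))*(-156046 + 448574) = (48247 + (14 + 125))*292528 = (48247 + 139)*292528 = 48386*292528 = 14154259808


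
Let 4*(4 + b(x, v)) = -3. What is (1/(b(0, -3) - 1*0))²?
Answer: 16/361 ≈ 0.044321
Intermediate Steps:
b(x, v) = -19/4 (b(x, v) = -4 + (¼)*(-3) = -4 - ¾ = -19/4)
(1/(b(0, -3) - 1*0))² = (1/(-19/4 - 1*0))² = (1/(-19/4 + 0))² = (1/(-19/4))² = (-4/19)² = 16/361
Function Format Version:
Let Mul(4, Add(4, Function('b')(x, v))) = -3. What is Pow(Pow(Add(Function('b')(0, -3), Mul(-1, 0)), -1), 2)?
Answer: Rational(16, 361) ≈ 0.044321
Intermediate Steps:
Function('b')(x, v) = Rational(-19, 4) (Function('b')(x, v) = Add(-4, Mul(Rational(1, 4), -3)) = Add(-4, Rational(-3, 4)) = Rational(-19, 4))
Pow(Pow(Add(Function('b')(0, -3), Mul(-1, 0)), -1), 2) = Pow(Pow(Add(Rational(-19, 4), Mul(-1, 0)), -1), 2) = Pow(Pow(Add(Rational(-19, 4), 0), -1), 2) = Pow(Pow(Rational(-19, 4), -1), 2) = Pow(Rational(-4, 19), 2) = Rational(16, 361)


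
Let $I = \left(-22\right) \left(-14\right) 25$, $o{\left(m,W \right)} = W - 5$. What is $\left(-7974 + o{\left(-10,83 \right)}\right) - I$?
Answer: $-15596$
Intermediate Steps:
$o{\left(m,W \right)} = -5 + W$ ($o{\left(m,W \right)} = W - 5 = -5 + W$)
$I = 7700$ ($I = 308 \cdot 25 = 7700$)
$\left(-7974 + o{\left(-10,83 \right)}\right) - I = \left(-7974 + \left(-5 + 83\right)\right) - 7700 = \left(-7974 + 78\right) - 7700 = -7896 - 7700 = -15596$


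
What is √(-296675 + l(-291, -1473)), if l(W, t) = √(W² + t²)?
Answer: √(-296675 + 3*√250490) ≈ 543.3*I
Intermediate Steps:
√(-296675 + l(-291, -1473)) = √(-296675 + √((-291)² + (-1473)²)) = √(-296675 + √(84681 + 2169729)) = √(-296675 + √2254410) = √(-296675 + 3*√250490)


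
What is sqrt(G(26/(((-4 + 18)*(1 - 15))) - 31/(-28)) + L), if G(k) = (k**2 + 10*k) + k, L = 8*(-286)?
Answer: I*sqrt(87447531)/196 ≈ 47.711*I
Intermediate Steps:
L = -2288
G(k) = k**2 + 11*k
sqrt(G(26/(((-4 + 18)*(1 - 15))) - 31/(-28)) + L) = sqrt((26/(((-4 + 18)*(1 - 15))) - 31/(-28))*(11 + (26/(((-4 + 18)*(1 - 15))) - 31/(-28))) - 2288) = sqrt((26/((14*(-14))) - 31*(-1/28))*(11 + (26/((14*(-14))) - 31*(-1/28))) - 2288) = sqrt((26/(-196) + 31/28)*(11 + (26/(-196) + 31/28)) - 2288) = sqrt((26*(-1/196) + 31/28)*(11 + (26*(-1/196) + 31/28)) - 2288) = sqrt((-13/98 + 31/28)*(11 + (-13/98 + 31/28)) - 2288) = sqrt(191*(11 + 191/196)/196 - 2288) = sqrt((191/196)*(2347/196) - 2288) = sqrt(448277/38416 - 2288) = sqrt(-87447531/38416) = I*sqrt(87447531)/196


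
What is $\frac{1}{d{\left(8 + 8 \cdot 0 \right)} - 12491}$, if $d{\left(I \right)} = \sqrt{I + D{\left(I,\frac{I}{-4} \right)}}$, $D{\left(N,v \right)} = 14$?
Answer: $- \frac{12491}{156025059} - \frac{\sqrt{22}}{156025059} \approx -8.0088 \cdot 10^{-5}$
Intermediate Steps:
$d{\left(I \right)} = \sqrt{14 + I}$ ($d{\left(I \right)} = \sqrt{I + 14} = \sqrt{14 + I}$)
$\frac{1}{d{\left(8 + 8 \cdot 0 \right)} - 12491} = \frac{1}{\sqrt{14 + \left(8 + 8 \cdot 0\right)} - 12491} = \frac{1}{\sqrt{14 + \left(8 + 0\right)} + \left(-38577 + 26086\right)} = \frac{1}{\sqrt{14 + 8} - 12491} = \frac{1}{\sqrt{22} - 12491} = \frac{1}{-12491 + \sqrt{22}}$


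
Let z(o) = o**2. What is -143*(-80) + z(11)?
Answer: 11561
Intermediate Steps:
-143*(-80) + z(11) = -143*(-80) + 11**2 = 11440 + 121 = 11561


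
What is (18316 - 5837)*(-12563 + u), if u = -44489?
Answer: -711951908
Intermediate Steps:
(18316 - 5837)*(-12563 + u) = (18316 - 5837)*(-12563 - 44489) = 12479*(-57052) = -711951908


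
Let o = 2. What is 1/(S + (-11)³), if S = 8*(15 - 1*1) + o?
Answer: -1/1217 ≈ -0.00082169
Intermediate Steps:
S = 114 (S = 8*(15 - 1*1) + 2 = 8*(15 - 1) + 2 = 8*14 + 2 = 112 + 2 = 114)
1/(S + (-11)³) = 1/(114 + (-11)³) = 1/(114 - 1331) = 1/(-1217) = -1/1217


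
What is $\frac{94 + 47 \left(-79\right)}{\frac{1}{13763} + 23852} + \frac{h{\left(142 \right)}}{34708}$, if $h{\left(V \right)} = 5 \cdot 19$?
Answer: $- \frac{1697560239961}{11393771372516} \approx -0.14899$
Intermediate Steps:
$h{\left(V \right)} = 95$
$\frac{94 + 47 \left(-79\right)}{\frac{1}{13763} + 23852} + \frac{h{\left(142 \right)}}{34708} = \frac{94 + 47 \left(-79\right)}{\frac{1}{13763} + 23852} + \frac{95}{34708} = \frac{94 - 3713}{\frac{1}{13763} + 23852} + 95 \cdot \frac{1}{34708} = - \frac{3619}{\frac{328275077}{13763}} + \frac{95}{34708} = \left(-3619\right) \frac{13763}{328275077} + \frac{95}{34708} = - \frac{49808297}{328275077} + \frac{95}{34708} = - \frac{1697560239961}{11393771372516}$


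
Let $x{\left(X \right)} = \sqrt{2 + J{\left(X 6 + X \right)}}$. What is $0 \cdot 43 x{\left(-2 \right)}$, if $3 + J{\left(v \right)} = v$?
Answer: $0$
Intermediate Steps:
$J{\left(v \right)} = -3 + v$
$x{\left(X \right)} = \sqrt{-1 + 7 X}$ ($x{\left(X \right)} = \sqrt{2 - \left(3 - X - X 6\right)} = \sqrt{2 + \left(-3 + \left(6 X + X\right)\right)} = \sqrt{2 + \left(-3 + 7 X\right)} = \sqrt{-1 + 7 X}$)
$0 \cdot 43 x{\left(-2 \right)} = 0 \cdot 43 \sqrt{-1 + 7 \left(-2\right)} = 0 \sqrt{-1 - 14} = 0 \sqrt{-15} = 0 i \sqrt{15} = 0$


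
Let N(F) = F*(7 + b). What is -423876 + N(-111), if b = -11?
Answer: -423432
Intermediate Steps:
N(F) = -4*F (N(F) = F*(7 - 11) = F*(-4) = -4*F)
-423876 + N(-111) = -423876 - 4*(-111) = -423876 + 444 = -423432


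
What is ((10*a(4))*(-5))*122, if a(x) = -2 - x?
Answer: 36600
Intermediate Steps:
((10*a(4))*(-5))*122 = ((10*(-2 - 1*4))*(-5))*122 = ((10*(-2 - 4))*(-5))*122 = ((10*(-6))*(-5))*122 = -60*(-5)*122 = 300*122 = 36600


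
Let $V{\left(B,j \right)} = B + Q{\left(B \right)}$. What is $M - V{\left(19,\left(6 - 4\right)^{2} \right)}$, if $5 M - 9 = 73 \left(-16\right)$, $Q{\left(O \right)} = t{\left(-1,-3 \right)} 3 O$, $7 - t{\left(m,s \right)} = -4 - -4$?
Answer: $- \frac{3249}{5} \approx -649.8$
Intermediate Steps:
$t{\left(m,s \right)} = 7$ ($t{\left(m,s \right)} = 7 - \left(-4 - -4\right) = 7 - \left(-4 + 4\right) = 7 - 0 = 7 + 0 = 7$)
$Q{\left(O \right)} = 21 O$ ($Q{\left(O \right)} = 7 \cdot 3 O = 21 O$)
$V{\left(B,j \right)} = 22 B$ ($V{\left(B,j \right)} = B + 21 B = 22 B$)
$M = - \frac{1159}{5}$ ($M = \frac{9}{5} + \frac{73 \left(-16\right)}{5} = \frac{9}{5} + \frac{1}{5} \left(-1168\right) = \frac{9}{5} - \frac{1168}{5} = - \frac{1159}{5} \approx -231.8$)
$M - V{\left(19,\left(6 - 4\right)^{2} \right)} = - \frac{1159}{5} - 22 \cdot 19 = - \frac{1159}{5} - 418 = - \frac{3249}{5}$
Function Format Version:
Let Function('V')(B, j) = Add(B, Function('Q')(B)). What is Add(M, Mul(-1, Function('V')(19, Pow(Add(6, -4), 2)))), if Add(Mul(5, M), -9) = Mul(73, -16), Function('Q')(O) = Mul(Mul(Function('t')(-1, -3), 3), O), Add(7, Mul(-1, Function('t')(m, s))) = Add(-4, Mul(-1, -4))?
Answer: Rational(-3249, 5) ≈ -649.80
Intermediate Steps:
Function('t')(m, s) = 7 (Function('t')(m, s) = Add(7, Mul(-1, Add(-4, Mul(-1, -4)))) = Add(7, Mul(-1, Add(-4, 4))) = Add(7, Mul(-1, 0)) = Add(7, 0) = 7)
Function('Q')(O) = Mul(21, O) (Function('Q')(O) = Mul(Mul(7, 3), O) = Mul(21, O))
Function('V')(B, j) = Mul(22, B) (Function('V')(B, j) = Add(B, Mul(21, B)) = Mul(22, B))
M = Rational(-1159, 5) (M = Add(Rational(9, 5), Mul(Rational(1, 5), Mul(73, -16))) = Add(Rational(9, 5), Mul(Rational(1, 5), -1168)) = Add(Rational(9, 5), Rational(-1168, 5)) = Rational(-1159, 5) ≈ -231.80)
Add(M, Mul(-1, Function('V')(19, Pow(Add(6, -4), 2)))) = Add(Rational(-1159, 5), Mul(-1, Mul(22, 19))) = Add(Rational(-1159, 5), Mul(-1, 418)) = Add(Rational(-1159, 5), -418) = Rational(-3249, 5)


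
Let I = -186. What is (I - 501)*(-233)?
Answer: 160071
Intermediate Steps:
(I - 501)*(-233) = (-186 - 501)*(-233) = -687*(-233) = 160071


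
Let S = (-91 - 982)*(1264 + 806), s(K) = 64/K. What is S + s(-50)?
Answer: -55527782/25 ≈ -2.2211e+6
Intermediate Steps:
S = -2221110 (S = -1073*2070 = -2221110)
S + s(-50) = -2221110 + 64/(-50) = -2221110 + 64*(-1/50) = -2221110 - 32/25 = -55527782/25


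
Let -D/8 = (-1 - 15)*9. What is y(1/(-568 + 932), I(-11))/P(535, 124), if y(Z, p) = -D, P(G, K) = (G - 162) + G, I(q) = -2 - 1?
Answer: -288/227 ≈ -1.2687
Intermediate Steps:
I(q) = -3
P(G, K) = -162 + 2*G (P(G, K) = (-162 + G) + G = -162 + 2*G)
D = 1152 (D = -8*(-1 - 15)*9 = -(-128)*9 = -8*(-144) = 1152)
y(Z, p) = -1152 (y(Z, p) = -1*1152 = -1152)
y(1/(-568 + 932), I(-11))/P(535, 124) = -1152/(-162 + 2*535) = -1152/(-162 + 1070) = -1152/908 = -1152*1/908 = -288/227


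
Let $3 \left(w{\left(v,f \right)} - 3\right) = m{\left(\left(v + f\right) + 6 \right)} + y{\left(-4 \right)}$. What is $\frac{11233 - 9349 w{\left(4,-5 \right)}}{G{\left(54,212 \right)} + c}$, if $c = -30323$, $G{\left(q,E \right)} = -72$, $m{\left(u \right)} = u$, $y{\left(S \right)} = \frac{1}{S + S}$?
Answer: $\frac{256049}{243160} \approx 1.053$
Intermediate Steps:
$y{\left(S \right)} = \frac{1}{2 S}$
$w{\left(v,f \right)} = \frac{119}{24} + \frac{f}{3} + \frac{v}{3}$ ($w{\left(v,f \right)} = 3 + \frac{\left(\left(v + f\right) + 6\right) + \frac{1}{2 \left(-4\right)}}{3} = 3 + \frac{\left(\left(f + v\right) + 6\right) + \frac{1}{2} \left(- \frac{1}{4}\right)}{3} = 3 + \frac{\left(6 + f + v\right) - \frac{1}{8}}{3} = 3 + \frac{\frac{47}{8} + f + v}{3} = 3 + \left(\frac{47}{24} + \frac{f}{3} + \frac{v}{3}\right) = \frac{119}{24} + \frac{f}{3} + \frac{v}{3}$)
$\frac{11233 - 9349 w{\left(4,-5 \right)}}{G{\left(54,212 \right)} + c} = \frac{11233 - 9349 \left(\frac{119}{24} + \frac{1}{3} \left(-5\right) + \frac{1}{3} \cdot 4\right)}{-72 - 30323} = \frac{11233 - 9349 \left(\frac{119}{24} - \frac{5}{3} + \frac{4}{3}\right)}{-30395} = \left(11233 - \frac{345913}{8}\right) \left(- \frac{1}{30395}\right) = \left(- \frac{256049}{8}\right) \left(- \frac{1}{30395}\right) = \frac{256049}{243160}$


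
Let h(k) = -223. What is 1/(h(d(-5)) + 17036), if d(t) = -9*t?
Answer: 1/16813 ≈ 5.9478e-5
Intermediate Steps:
1/(h(d(-5)) + 17036) = 1/(-223 + 17036) = 1/16813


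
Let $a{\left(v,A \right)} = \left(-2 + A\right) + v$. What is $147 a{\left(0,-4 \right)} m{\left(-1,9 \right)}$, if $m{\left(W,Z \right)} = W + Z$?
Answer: $-7056$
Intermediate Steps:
$a{\left(v,A \right)} = -2 + A + v$
$147 a{\left(0,-4 \right)} m{\left(-1,9 \right)} = 147 \left(-2 - 4 + 0\right) \left(-1 + 9\right) = 147 \left(-6\right) 8 = \left(-882\right) 8 = -7056$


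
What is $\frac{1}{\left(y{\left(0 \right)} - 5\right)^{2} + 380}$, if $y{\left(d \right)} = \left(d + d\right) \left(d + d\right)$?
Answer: $\frac{1}{405} \approx 0.0024691$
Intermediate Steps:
$y{\left(d \right)} = 4 d^{2}$ ($y{\left(d \right)} = 2 d 2 d = 4 d^{2}$)
$\frac{1}{\left(y{\left(0 \right)} - 5\right)^{2} + 380} = \frac{1}{\left(4 \cdot 0^{2} - 5\right)^{2} + 380} = \frac{1}{\left(4 \cdot 0 - 5\right)^{2} + 380} = \frac{1}{\left(0 - 5\right)^{2} + 380} = \frac{1}{\left(-5\right)^{2} + 380} = \frac{1}{25 + 380} = \frac{1}{405}$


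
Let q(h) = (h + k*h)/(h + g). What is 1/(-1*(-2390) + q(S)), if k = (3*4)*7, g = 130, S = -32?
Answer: 49/115750 ≈ 0.00042333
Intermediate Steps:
k = 84 (k = 12*7 = 84)
q(h) = 85*h/(130 + h) (q(h) = (h + 84*h)/(h + 130) = (85*h)/(130 + h) = 85*h/(130 + h))
1/(-1*(-2390) + q(S)) = 1/(-1*(-2390) + 85*(-32)/(130 - 32)) = 1/(2390 + 85*(-32)/98) = 1/(2390 + 85*(-32)*(1/98)) = 1/(2390 - 1360/49) = 1/(115750/49) = 49/115750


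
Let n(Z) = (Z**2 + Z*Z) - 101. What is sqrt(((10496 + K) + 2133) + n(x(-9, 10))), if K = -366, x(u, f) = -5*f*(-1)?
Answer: sqrt(17162) ≈ 131.00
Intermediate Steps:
x(u, f) = 5*f
n(Z) = -101 + 2*Z**2 (n(Z) = (Z**2 + Z**2) - 101 = 2*Z**2 - 101 = -101 + 2*Z**2)
sqrt(((10496 + K) + 2133) + n(x(-9, 10))) = sqrt(((10496 - 366) + 2133) + (-101 + 2*(5*10)**2)) = sqrt((10130 + 2133) + (-101 + 2*50**2)) = sqrt(12263 + (-101 + 2*2500)) = sqrt(12263 + (-101 + 5000)) = sqrt(12263 + 4899) = sqrt(17162)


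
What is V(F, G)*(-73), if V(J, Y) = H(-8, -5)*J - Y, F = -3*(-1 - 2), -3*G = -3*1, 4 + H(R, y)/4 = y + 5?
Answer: 10585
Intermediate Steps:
H(R, y) = 4 + 4*y (H(R, y) = -16 + 4*(y + 5) = -16 + 4*(5 + y) = -16 + (20 + 4*y) = 4 + 4*y)
G = 1 (G = -(-1) = -⅓*(-3) = 1)
F = 9 (F = -3*(-3) = 9)
V(J, Y) = -Y - 16*J (V(J, Y) = (4 + 4*(-5))*J - Y = (4 - 20)*J - Y = -16*J - Y = -Y - 16*J)
V(F, G)*(-73) = (-1*1 - 16*9)*(-73) = (-1 - 144)*(-73) = -145*(-73) = 10585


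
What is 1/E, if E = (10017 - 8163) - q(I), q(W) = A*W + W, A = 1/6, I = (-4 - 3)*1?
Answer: 6/11173 ≈ 0.00053701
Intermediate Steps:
I = -7 (I = -7*1 = -7)
A = 1/6 ≈ 0.16667
q(W) = 7*W/6 (q(W) = W/6 + W = 7*W/6)
E = 11173/6 (E = (10017 - 8163) - 7*(-7)/6 = 1854 - 1*(-49/6) = 1854 + 49/6 = 11173/6 ≈ 1862.2)
1/E = 1/(11173/6) = 6/11173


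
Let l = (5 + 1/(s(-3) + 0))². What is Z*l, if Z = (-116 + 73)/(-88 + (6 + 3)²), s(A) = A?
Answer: 1204/9 ≈ 133.78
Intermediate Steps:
Z = 43/7 (Z = -43/(-88 + 9²) = -43/(-88 + 81) = -43/(-7) = -43*(-⅐) = 43/7 ≈ 6.1429)
l = 196/9 (l = (5 + 1/(-3 + 0))² = (5 + 1/(-3))² = (5 - ⅓)² = (14/3)² = 196/9 ≈ 21.778)
Z*l = (43/7)*(196/9) = 1204/9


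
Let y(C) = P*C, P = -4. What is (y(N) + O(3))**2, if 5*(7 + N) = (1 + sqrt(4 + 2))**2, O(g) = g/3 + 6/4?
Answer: 63537/100 - 1992*sqrt(6)/25 ≈ 440.19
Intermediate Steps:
O(g) = 3/2 + g/3 (O(g) = g*(1/3) + 6*(1/4) = g/3 + 3/2 = 3/2 + g/3)
N = -7 + (1 + sqrt(6))**2/5 (N = -7 + (1 + sqrt(4 + 2))**2/5 = -7 + (1 + sqrt(6))**2/5 ≈ -4.6202)
y(C) = -4*C
(y(N) + O(3))**2 = (-4*(-28/5 + 2*sqrt(6)/5) + (3/2 + (1/3)*3))**2 = ((112/5 - 8*sqrt(6)/5) + (3/2 + 1))**2 = ((112/5 - 8*sqrt(6)/5) + 5/2)**2 = (249/10 - 8*sqrt(6)/5)**2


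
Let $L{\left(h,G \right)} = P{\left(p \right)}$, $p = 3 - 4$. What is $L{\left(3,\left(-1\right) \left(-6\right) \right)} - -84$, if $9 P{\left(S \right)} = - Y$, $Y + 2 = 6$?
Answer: $\frac{752}{9} \approx 83.556$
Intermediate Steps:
$Y = 4$ ($Y = -2 + 6 = 4$)
$p = -1$
$P{\left(S \right)} = - \frac{4}{9}$ ($P{\left(S \right)} = \frac{\left(-1\right) 4}{9} = \frac{1}{9} \left(-4\right) = - \frac{4}{9}$)
$L{\left(h,G \right)} = - \frac{4}{9}$
$L{\left(3,\left(-1\right) \left(-6\right) \right)} - -84 = - \frac{4}{9} - -84 = - \frac{4}{9} + 84 = \frac{752}{9}$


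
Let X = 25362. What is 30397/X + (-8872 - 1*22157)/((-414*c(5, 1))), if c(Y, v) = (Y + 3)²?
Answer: 88464245/37332864 ≈ 2.3696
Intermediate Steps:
c(Y, v) = (3 + Y)²
30397/X + (-8872 - 1*22157)/((-414*c(5, 1))) = 30397/25362 + (-8872 - 1*22157)/((-414*(3 + 5)²)) = 30397*(1/25362) + (-8872 - 22157)/((-414*8²)) = 30397/25362 - 31029/((-414*64)) = 30397/25362 - 31029/(-26496) = 30397/25362 - 31029*(-1/26496) = 30397/25362 + 10343/8832 = 88464245/37332864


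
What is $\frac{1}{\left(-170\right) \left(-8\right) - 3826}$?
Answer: $- \frac{1}{2466} \approx -0.00040552$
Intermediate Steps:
$\frac{1}{\left(-170\right) \left(-8\right) - 3826} = \frac{1}{1360 - 3826} = \frac{1}{-2466} = - \frac{1}{2466}$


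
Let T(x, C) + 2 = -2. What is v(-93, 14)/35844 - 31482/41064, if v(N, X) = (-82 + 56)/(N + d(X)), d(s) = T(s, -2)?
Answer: -5422993/7073628 ≈ -0.76665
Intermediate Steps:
T(x, C) = -4 (T(x, C) = -2 - 2 = -4)
d(s) = -4
v(N, X) = -26/(-4 + N) (v(N, X) = (-82 + 56)/(N - 4) = -26/(-4 + N))
v(-93, 14)/35844 - 31482/41064 = -26/(-4 - 93)/35844 - 31482/41064 = -26/(-97)*(1/35844) - 31482*1/41064 = -26*(-1/97)*(1/35844) - 5247/6844 = (26/97)*(1/35844) - 5247/6844 = 13/1738434 - 5247/6844 = -5422993/7073628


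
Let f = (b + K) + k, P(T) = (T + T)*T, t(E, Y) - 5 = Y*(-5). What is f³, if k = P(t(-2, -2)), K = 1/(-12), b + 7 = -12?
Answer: 138268615211/1728 ≈ 8.0017e+7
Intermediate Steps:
b = -19 (b = -7 - 12 = -19)
t(E, Y) = 5 - 5*Y (t(E, Y) = 5 + Y*(-5) = 5 - 5*Y)
P(T) = 2*T² (P(T) = (2*T)*T = 2*T²)
K = -1/12 ≈ -0.083333
k = 450 (k = 2*(5 - 5*(-2))² = 2*(5 + 10)² = 2*15² = 2*225 = 450)
f = 5171/12 (f = (-19 - 1/12) + 450 = -229/12 + 450 = 5171/12 ≈ 430.92)
f³ = (5171/12)³ = 138268615211/1728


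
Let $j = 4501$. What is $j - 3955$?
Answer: $546$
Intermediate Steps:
$j - 3955 = 4501 - 3955 = 546$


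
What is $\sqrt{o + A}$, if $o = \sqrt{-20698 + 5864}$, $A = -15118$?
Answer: $\sqrt{-15118 + i \sqrt{14834}} \approx 0.4953 + 122.96 i$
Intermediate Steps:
$o = i \sqrt{14834}$ ($o = \sqrt{-14834} = i \sqrt{14834} \approx 121.79 i$)
$\sqrt{o + A} = \sqrt{i \sqrt{14834} - 15118} = \sqrt{-15118 + i \sqrt{14834}}$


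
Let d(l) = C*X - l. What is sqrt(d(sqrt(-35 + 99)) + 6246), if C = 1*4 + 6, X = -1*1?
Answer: 6*sqrt(173) ≈ 78.918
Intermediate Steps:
X = -1
C = 10 (C = 4 + 6 = 10)
d(l) = -10 - l (d(l) = 10*(-1) - l = -10 - l)
sqrt(d(sqrt(-35 + 99)) + 6246) = sqrt((-10 - sqrt(-35 + 99)) + 6246) = sqrt((-10 - sqrt(64)) + 6246) = sqrt((-10 - 1*8) + 6246) = sqrt((-10 - 8) + 6246) = sqrt(-18 + 6246) = sqrt(6228) = 6*sqrt(173)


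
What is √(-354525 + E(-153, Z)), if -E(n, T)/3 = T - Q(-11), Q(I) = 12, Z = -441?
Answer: I*√353166 ≈ 594.28*I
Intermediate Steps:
E(n, T) = 36 - 3*T (E(n, T) = -3*(T - 1*12) = -3*(T - 12) = -3*(-12 + T) = 36 - 3*T)
√(-354525 + E(-153, Z)) = √(-354525 + (36 - 3*(-441))) = √(-354525 + (36 + 1323)) = √(-354525 + 1359) = √(-353166) = I*√353166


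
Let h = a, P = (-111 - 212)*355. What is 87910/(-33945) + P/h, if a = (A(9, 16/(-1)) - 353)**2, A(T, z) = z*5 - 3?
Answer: -4120728557/1290561744 ≈ -3.1930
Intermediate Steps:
P = -114665 (P = -323*355 = -114665)
A(T, z) = -3 + 5*z (A(T, z) = 5*z - 3 = -3 + 5*z)
a = 190096 (a = ((-3 + 5*(16/(-1))) - 353)**2 = ((-3 + 5*(16*(-1))) - 353)**2 = ((-3 + 5*(-16)) - 353)**2 = ((-3 - 80) - 353)**2 = (-83 - 353)**2 = (-436)**2 = 190096)
h = 190096
87910/(-33945) + P/h = 87910/(-33945) - 114665/190096 = 87910*(-1/33945) - 114665*1/190096 = -17582/6789 - 114665/190096 = -4120728557/1290561744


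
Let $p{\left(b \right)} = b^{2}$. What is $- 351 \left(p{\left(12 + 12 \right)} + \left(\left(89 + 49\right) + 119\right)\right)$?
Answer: $-292383$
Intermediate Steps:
$- 351 \left(p{\left(12 + 12 \right)} + \left(\left(89 + 49\right) + 119\right)\right) = - 351 \left(\left(12 + 12\right)^{2} + \left(\left(89 + 49\right) + 119\right)\right) = - 351 \left(24^{2} + \left(138 + 119\right)\right) = - 351 \left(576 + 257\right) = \left(-351\right) 833 = -292383$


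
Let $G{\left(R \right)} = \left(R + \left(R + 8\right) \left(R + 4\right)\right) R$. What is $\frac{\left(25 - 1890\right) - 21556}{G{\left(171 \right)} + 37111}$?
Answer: $- \frac{23421}{5422927} \approx -0.0043189$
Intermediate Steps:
$G{\left(R \right)} = R \left(R + \left(4 + R\right) \left(8 + R\right)\right)$ ($G{\left(R \right)} = \left(R + \left(8 + R\right) \left(4 + R\right)\right) R = \left(R + \left(4 + R\right) \left(8 + R\right)\right) R = R \left(R + \left(4 + R\right) \left(8 + R\right)\right)$)
$\frac{\left(25 - 1890\right) - 21556}{G{\left(171 \right)} + 37111} = \frac{\left(25 - 1890\right) - 21556}{171 \left(32 + 171^{2} + 13 \cdot 171\right) + 37111} = \frac{\left(25 - 1890\right) - 21556}{171 \left(32 + 29241 + 2223\right) + 37111} = \frac{-1865 - 21556}{171 \cdot 31496 + 37111} = - \frac{23421}{5385816 + 37111} = - \frac{23421}{5422927}$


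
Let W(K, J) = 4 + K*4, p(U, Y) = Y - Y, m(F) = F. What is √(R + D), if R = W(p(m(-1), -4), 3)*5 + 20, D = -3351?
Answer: I*√3311 ≈ 57.541*I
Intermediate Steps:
p(U, Y) = 0
W(K, J) = 4 + 4*K
R = 40 (R = (4 + 4*0)*5 + 20 = (4 + 0)*5 + 20 = 4*5 + 20 = 20 + 20 = 40)
√(R + D) = √(40 - 3351) = √(-3311) = I*√3311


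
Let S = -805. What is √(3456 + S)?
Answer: √2651 ≈ 51.488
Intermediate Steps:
√(3456 + S) = √(3456 - 805) = √2651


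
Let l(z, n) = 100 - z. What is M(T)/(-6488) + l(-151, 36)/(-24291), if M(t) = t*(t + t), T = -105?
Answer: -268622519/78800004 ≈ -3.4089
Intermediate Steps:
M(t) = 2*t² (M(t) = t*(2*t) = 2*t²)
M(T)/(-6488) + l(-151, 36)/(-24291) = (2*(-105)²)/(-6488) + (100 - 1*(-151))/(-24291) = (2*11025)*(-1/6488) + (100 + 151)*(-1/24291) = 22050*(-1/6488) + 251*(-1/24291) = -11025/3244 - 251/24291 = -268622519/78800004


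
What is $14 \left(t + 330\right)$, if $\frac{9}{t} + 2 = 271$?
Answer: $\frac{1242906}{269} \approx 4620.5$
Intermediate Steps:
$t = \frac{9}{269}$ ($t = \frac{9}{-2 + 271} = \frac{9}{269} \approx 0.033457$)
$14 \left(t + 330\right) = 14 \left(\frac{9}{269} + 330\right) = 14 \cdot \frac{88779}{269} = \frac{1242906}{269}$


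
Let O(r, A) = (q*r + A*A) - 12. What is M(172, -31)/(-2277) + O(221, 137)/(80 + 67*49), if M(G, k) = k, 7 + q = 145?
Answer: 37419296/2552517 ≈ 14.660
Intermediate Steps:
q = 138 (q = -7 + 145 = 138)
O(r, A) = -12 + A² + 138*r (O(r, A) = (138*r + A*A) - 12 = (138*r + A²) - 12 = (A² + 138*r) - 12 = -12 + A² + 138*r)
M(172, -31)/(-2277) + O(221, 137)/(80 + 67*49) = -31/(-2277) + (-12 + 137² + 138*221)/(80 + 67*49) = -31*(-1/2277) + (-12 + 18769 + 30498)/(80 + 3283) = 31/2277 + 49255/3363 = 37419296/2552517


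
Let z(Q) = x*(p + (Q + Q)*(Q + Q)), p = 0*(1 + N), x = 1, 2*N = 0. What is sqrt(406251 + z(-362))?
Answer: sqrt(930427) ≈ 964.59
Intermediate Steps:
N = 0 (N = (1/2)*0 = 0)
p = 0 (p = 0*(1 + 0) = 0*1 = 0)
z(Q) = 4*Q**2 (z(Q) = 1*(0 + (Q + Q)*(Q + Q)) = 1*(0 + (2*Q)*(2*Q)) = 1*(0 + 4*Q**2) = 1*(4*Q**2) = 4*Q**2)
sqrt(406251 + z(-362)) = sqrt(406251 + 4*(-362)**2) = sqrt(406251 + 4*131044) = sqrt(406251 + 524176) = sqrt(930427)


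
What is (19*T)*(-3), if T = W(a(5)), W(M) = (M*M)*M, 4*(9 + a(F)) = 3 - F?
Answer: 390963/8 ≈ 48870.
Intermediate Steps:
a(F) = -33/4 - F/4 (a(F) = -9 + (3 - F)/4 = -9 + (3/4 - F/4) = -33/4 - F/4)
W(M) = M**3 (W(M) = M**2*M = M**3)
T = -6859/8 (T = (-33/4 - 1/4*5)**3 = (-33/4 - 5/4)**3 = (-19/2)**3 = -6859/8 ≈ -857.38)
(19*T)*(-3) = (19*(-6859/8))*(-3) = -130321/8*(-3) = 390963/8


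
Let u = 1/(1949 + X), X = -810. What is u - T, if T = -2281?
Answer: 2598060/1139 ≈ 2281.0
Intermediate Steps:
u = 1/1139 (u = 1/(1949 - 810) = 1/1139 ≈ 0.00087796)
u - T = 1/1139 - 1*(-2281) = 1/1139 + 2281 = 2598060/1139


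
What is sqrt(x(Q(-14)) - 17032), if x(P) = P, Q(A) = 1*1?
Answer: I*sqrt(17031) ≈ 130.5*I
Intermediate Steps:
Q(A) = 1
sqrt(x(Q(-14)) - 17032) = sqrt(1 - 17032) = sqrt(-17031) = I*sqrt(17031)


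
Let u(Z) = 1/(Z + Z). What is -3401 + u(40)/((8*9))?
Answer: -19589759/5760 ≈ -3401.0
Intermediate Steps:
u(Z) = 1/(2*Z)
-3401 + u(40)/((8*9)) = -3401 + ((½)/40)/((8*9)) = -3401 + ((½)*(1/40))/72 = -3401 + (1/80)*(1/72) = -3401 + 1/5760 = -19589759/5760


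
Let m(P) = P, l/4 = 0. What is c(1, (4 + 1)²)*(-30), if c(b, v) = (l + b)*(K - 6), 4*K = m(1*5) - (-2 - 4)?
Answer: 195/2 ≈ 97.500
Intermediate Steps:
l = 0 (l = 4*0 = 0)
K = 11/4 (K = (1*5 - (-2 - 4))/4 = (5 - 1*(-6))/4 = (5 + 6)/4 = (¼)*11 = 11/4 ≈ 2.7500)
c(b, v) = -13*b/4 (c(b, v) = (0 + b)*(11/4 - 6) = b*(-13/4) = -13*b/4)
c(1, (4 + 1)²)*(-30) = -13/4*1*(-30) = -13/4*(-30) = 195/2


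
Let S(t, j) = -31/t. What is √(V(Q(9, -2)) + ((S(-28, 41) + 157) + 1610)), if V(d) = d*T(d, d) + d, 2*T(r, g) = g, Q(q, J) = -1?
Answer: √346451/14 ≈ 42.043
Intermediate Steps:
T(r, g) = g/2
V(d) = d + d²/2 (V(d) = d*(d/2) + d = d²/2 + d = d + d²/2)
√(V(Q(9, -2)) + ((S(-28, 41) + 157) + 1610)) = √((½)*(-1)*(2 - 1) + ((-31/(-28) + 157) + 1610)) = √((½)*(-1)*1 + ((-31*(-1/28) + 157) + 1610)) = √(-½ + ((31/28 + 157) + 1610)) = √(-½ + (4427/28 + 1610)) = √(-½ + 49507/28) = √(49493/28) = √346451/14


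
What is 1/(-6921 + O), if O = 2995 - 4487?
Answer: -1/8413 ≈ -0.00011886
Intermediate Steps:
O = -1492
1/(-6921 + O) = 1/(-6921 - 1492) = 1/(-8413) = -1/8413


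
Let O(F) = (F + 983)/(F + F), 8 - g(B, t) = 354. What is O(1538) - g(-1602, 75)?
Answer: 1066817/3076 ≈ 346.82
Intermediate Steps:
g(B, t) = -346 (g(B, t) = 8 - 1*354 = 8 - 354 = -346)
O(F) = (983 + F)/(2*F) (O(F) = (983 + F)/((2*F)) = (983 + F)*(1/(2*F)) = (983 + F)/(2*F))
O(1538) - g(-1602, 75) = (1/2)*(983 + 1538)/1538 - 1*(-346) = (1/2)*(1/1538)*2521 + 346 = 2521/3076 + 346 = 1066817/3076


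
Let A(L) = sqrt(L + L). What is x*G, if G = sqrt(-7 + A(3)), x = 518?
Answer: 518*sqrt(-7 + sqrt(6)) ≈ 1105.0*I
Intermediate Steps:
A(L) = sqrt(2)*sqrt(L) (A(L) = sqrt(2*L) = sqrt(2)*sqrt(L))
G = sqrt(-7 + sqrt(6)) (G = sqrt(-7 + sqrt(2)*sqrt(3)) = sqrt(-7 + sqrt(6)) ≈ 2.1332*I)
x*G = 518*sqrt(-7 + sqrt(6))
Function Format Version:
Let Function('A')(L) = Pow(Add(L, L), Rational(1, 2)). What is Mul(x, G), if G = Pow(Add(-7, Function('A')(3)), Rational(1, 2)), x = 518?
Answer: Mul(518, Pow(Add(-7, Pow(6, Rational(1, 2))), Rational(1, 2))) ≈ Mul(1105.0, I)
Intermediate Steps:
Function('A')(L) = Mul(Pow(2, Rational(1, 2)), Pow(L, Rational(1, 2))) (Function('A')(L) = Pow(Mul(2, L), Rational(1, 2)) = Mul(Pow(2, Rational(1, 2)), Pow(L, Rational(1, 2))))
G = Pow(Add(-7, Pow(6, Rational(1, 2))), Rational(1, 2)) (G = Pow(Add(-7, Mul(Pow(2, Rational(1, 2)), Pow(3, Rational(1, 2)))), Rational(1, 2)) = Pow(Add(-7, Pow(6, Rational(1, 2))), Rational(1, 2)) ≈ Mul(2.1332, I))
Mul(x, G) = Mul(518, Pow(Add(-7, Pow(6, Rational(1, 2))), Rational(1, 2)))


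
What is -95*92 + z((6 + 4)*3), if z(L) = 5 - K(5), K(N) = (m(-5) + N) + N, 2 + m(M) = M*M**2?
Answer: -8618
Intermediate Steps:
m(M) = -2 + M**3 (m(M) = -2 + M*M**2 = -2 + M**3)
K(N) = -127 + 2*N (K(N) = ((-2 + (-5)**3) + N) + N = ((-2 - 125) + N) + N = (-127 + N) + N = -127 + 2*N)
z(L) = 122 (z(L) = 5 - (-127 + 2*5) = 5 - (-127 + 10) = 5 - 1*(-117) = 5 + 117 = 122)
-95*92 + z((6 + 4)*3) = -95*92 + 122 = -8740 + 122 = -8618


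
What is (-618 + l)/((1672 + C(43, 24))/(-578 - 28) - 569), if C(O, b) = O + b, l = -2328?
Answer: 1785276/346553 ≈ 5.1515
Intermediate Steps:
(-618 + l)/((1672 + C(43, 24))/(-578 - 28) - 569) = (-618 - 2328)/((1672 + (43 + 24))/(-578 - 28) - 569) = -2946/((1672 + 67)/(-606) - 569) = -2946/(1739*(-1/606) - 569) = -2946/(-1739/606 - 569) = -2946/(-346553/606) = -2946*(-606/346553) = 1785276/346553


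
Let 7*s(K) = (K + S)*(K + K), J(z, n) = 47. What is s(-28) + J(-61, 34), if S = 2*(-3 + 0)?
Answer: 319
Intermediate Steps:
S = -6 (S = 2*(-3) = -6)
s(K) = 2*K*(-6 + K)/7 (s(K) = ((K - 6)*(K + K))/7 = ((-6 + K)*(2*K))/7 = (2*K*(-6 + K))/7 = 2*K*(-6 + K)/7)
s(-28) + J(-61, 34) = (2/7)*(-28)*(-6 - 28) + 47 = (2/7)*(-28)*(-34) + 47 = 272 + 47 = 319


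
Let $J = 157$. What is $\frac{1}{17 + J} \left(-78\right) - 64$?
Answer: $- \frac{1869}{29} \approx -64.448$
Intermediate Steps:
$\frac{1}{17 + J} \left(-78\right) - 64 = \frac{1}{17 + 157} \left(-78\right) - 64 = \frac{1}{174} \left(-78\right) - 64 = - \frac{13}{29} - 64 = - \frac{1869}{29}$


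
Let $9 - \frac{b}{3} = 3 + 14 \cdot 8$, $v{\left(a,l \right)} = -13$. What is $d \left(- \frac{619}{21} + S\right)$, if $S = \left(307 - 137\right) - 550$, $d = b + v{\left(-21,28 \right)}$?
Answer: $\frac{2846269}{21} \approx 1.3554 \cdot 10^{5}$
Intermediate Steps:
$b = -318$ ($b = 27 - 3 \left(3 + 14 \cdot 8\right) = 27 - 3 \left(3 + 112\right) = 27 - 345 = -318$)
$d = -331$ ($d = -318 - 13 = -331$)
$S = -380$ ($S = 170 - 550 = -380$)
$d \left(- \frac{619}{21} + S\right) = - 331 \left(- \frac{619}{21} - 380\right) = \left(-331\right) \left(- \frac{8599}{21}\right) = \frac{2846269}{21}$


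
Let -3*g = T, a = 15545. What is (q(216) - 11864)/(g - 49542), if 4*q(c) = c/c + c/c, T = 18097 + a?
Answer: 7909/40504 ≈ 0.19526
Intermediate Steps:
T = 33642 (T = 18097 + 15545 = 33642)
q(c) = ½ (q(c) = (c/c + c/c)/4 = (1 + 1)/4 = (¼)*2 = ½)
g = -11214 (g = -⅓*33642 = -11214)
(q(216) - 11864)/(g - 49542) = (½ - 11864)/(-11214 - 49542) = -23727/2/(-60756) = -23727/2*(-1/60756) = 7909/40504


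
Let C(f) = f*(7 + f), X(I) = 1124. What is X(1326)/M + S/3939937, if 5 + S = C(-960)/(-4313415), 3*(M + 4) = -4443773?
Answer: -3827042669798049/5034684972903621745 ≈ -0.00076014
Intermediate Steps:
M = -4443785/3 (M = -4 + (⅓)*(-4443773) = -4 - 4443773/3 = -4443785/3 ≈ -1.4813e+6)
S = -1498797/287561 (S = -5 - 960*(7 - 960)/(-4313415) = -5 - 960*(-953)*(-1/4313415) = -5 + 914880*(-1/4313415) = -5 - 60992/287561 = -1498797/287561 ≈ -5.2121)
X(1326)/M + S/3939937 = 1124/(-4443785/3) - 1498797/287561/3939937 = 1124*(-3/4443785) - 1498797/287561*1/3939937 = -3372/4443785 - 1498797/1132972223657 = -3827042669798049/5034684972903621745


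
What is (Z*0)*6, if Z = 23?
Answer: 0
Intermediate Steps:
(Z*0)*6 = (23*0)*6 = 0*6 = 0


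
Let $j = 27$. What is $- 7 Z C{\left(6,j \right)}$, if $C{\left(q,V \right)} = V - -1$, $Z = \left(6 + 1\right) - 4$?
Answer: $-588$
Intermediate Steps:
$Z = 3$ ($Z = 7 - 4 = 3$)
$C{\left(q,V \right)} = 1 + V$ ($C{\left(q,V \right)} = V + 1 = 1 + V$)
$- 7 Z C{\left(6,j \right)} = \left(-7\right) 3 \left(1 + 27\right) = \left(-21\right) 28 = -588$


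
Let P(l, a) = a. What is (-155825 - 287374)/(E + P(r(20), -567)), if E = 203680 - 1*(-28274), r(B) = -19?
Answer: -147733/77129 ≈ -1.9154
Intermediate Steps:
E = 231954 (E = 203680 + 28274 = 231954)
(-155825 - 287374)/(E + P(r(20), -567)) = (-155825 - 287374)/(231954 - 567) = -443199/231387 = -443199*1/231387 = -147733/77129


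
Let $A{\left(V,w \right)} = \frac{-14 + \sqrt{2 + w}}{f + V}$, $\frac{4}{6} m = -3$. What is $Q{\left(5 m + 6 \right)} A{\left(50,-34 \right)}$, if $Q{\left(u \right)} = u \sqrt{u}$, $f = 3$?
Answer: $\frac{66 \sqrt{33}}{53} + \frac{231 i \sqrt{66}}{106} \approx 7.1536 + 17.704 i$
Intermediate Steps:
$m = - \frac{9}{2}$ ($m = \frac{3}{2} \left(-3\right) = - \frac{9}{2} \approx -4.5$)
$Q{\left(u \right)} = u^{\frac{3}{2}}$
$A{\left(V,w \right)} = \frac{-14 + \sqrt{2 + w}}{3 + V}$
$Q{\left(5 m + 6 \right)} A{\left(50,-34 \right)} = \left(5 \left(- \frac{9}{2}\right) + 6\right)^{\frac{3}{2}} \frac{-14 + \sqrt{2 - 34}}{3 + 50} = \left(- \frac{45}{2} + 6\right)^{\frac{3}{2}} \frac{-14 + \sqrt{-32}}{53} = \left(- \frac{33}{2}\right)^{\frac{3}{2}} \frac{-14 + 4 i \sqrt{2}}{53} = - \frac{33 i \sqrt{66}}{4} \left(- \frac{14}{53} + \frac{4 i \sqrt{2}}{53}\right) = - \frac{33 i \sqrt{66} \left(- \frac{14}{53} + \frac{4 i \sqrt{2}}{53}\right)}{4}$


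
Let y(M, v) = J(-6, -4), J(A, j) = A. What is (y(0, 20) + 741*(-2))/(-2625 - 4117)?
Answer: 744/3371 ≈ 0.22071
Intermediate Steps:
y(M, v) = -6
(y(0, 20) + 741*(-2))/(-2625 - 4117) = (-6 + 741*(-2))/(-2625 - 4117) = (-6 - 1482)/(-6742) = -1488*(-1/6742) = 744/3371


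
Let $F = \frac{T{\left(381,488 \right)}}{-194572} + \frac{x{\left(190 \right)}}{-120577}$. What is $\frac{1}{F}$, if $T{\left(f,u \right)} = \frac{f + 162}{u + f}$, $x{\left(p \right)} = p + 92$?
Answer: $- \frac{20387529090236}{47746898487} \approx -426.99$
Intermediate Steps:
$x{\left(p \right)} = 92 + p$
$T{\left(f,u \right)} = \frac{162 + f}{f + u}$
$F = - \frac{47746898487}{20387529090236}$ ($F = \frac{\frac{1}{381 + 488} \left(162 + 381\right)}{-194572} + \frac{92 + 190}{-120577} = \frac{1}{869} \cdot 543 \left(- \frac{1}{194572}\right) + 282 \left(- \frac{1}{120577}\right) = \frac{1}{869} \cdot 543 \left(- \frac{1}{194572}\right) - \frac{282}{120577} = \frac{543}{869} \left(- \frac{1}{194572}\right) - \frac{282}{120577} = - \frac{543}{169083068} - \frac{282}{120577} = - \frac{47746898487}{20387529090236} \approx -0.002342$)
$\frac{1}{F} = \frac{1}{- \frac{47746898487}{20387529090236}} = - \frac{20387529090236}{47746898487}$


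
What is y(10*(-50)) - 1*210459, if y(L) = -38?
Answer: -210497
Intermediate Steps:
y(10*(-50)) - 1*210459 = -38 - 1*210459 = -38 - 210459 = -210497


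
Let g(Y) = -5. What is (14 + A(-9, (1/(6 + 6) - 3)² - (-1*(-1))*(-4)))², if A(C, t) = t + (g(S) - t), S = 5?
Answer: 81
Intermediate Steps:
A(C, t) = -5 (A(C, t) = t + (-5 - t) = -5)
(14 + A(-9, (1/(6 + 6) - 3)² - (-1*(-1))*(-4)))² = (14 - 5)² = 9² = 81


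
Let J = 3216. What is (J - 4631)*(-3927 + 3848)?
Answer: 111785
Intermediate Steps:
(J - 4631)*(-3927 + 3848) = (3216 - 4631)*(-3927 + 3848) = -1415*(-79) = 111785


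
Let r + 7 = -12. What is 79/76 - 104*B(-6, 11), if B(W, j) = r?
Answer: 150255/76 ≈ 1977.0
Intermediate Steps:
r = -19 (r = -7 - 12 = -19)
B(W, j) = -19
79/76 - 104*B(-6, 11) = 79/76 - 104*(-19) = 79*(1/76) + 1976 = 79/76 + 1976 = 150255/76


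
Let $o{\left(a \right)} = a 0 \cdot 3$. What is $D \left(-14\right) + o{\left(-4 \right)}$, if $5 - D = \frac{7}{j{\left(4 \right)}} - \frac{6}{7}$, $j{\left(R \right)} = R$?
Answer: $- \frac{115}{2} \approx -57.5$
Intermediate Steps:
$o{\left(a \right)} = 0$ ($o{\left(a \right)} = 0 \cdot 3 = 0$)
$D = \frac{115}{28}$ ($D = 5 - \left(\frac{7}{4} - \frac{6}{7}\right) = 5 - \frac{25}{28} = \frac{115}{28} \approx 4.1071$)
$D \left(-14\right) + o{\left(-4 \right)} = \frac{115}{28} \left(-14\right) + 0 = - \frac{115}{2} + 0 = - \frac{115}{2}$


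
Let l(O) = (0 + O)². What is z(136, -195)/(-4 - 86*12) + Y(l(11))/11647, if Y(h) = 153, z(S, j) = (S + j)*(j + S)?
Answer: -40384699/12066292 ≈ -3.3469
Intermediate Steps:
z(S, j) = (S + j)² (z(S, j) = (S + j)*(S + j) = (S + j)²)
l(O) = O²
z(136, -195)/(-4 - 86*12) + Y(l(11))/11647 = (136 - 195)²/(-4 - 86*12) + 153/11647 = (-59)²/(-4 - 1032) + 153*(1/11647) = 3481/(-1036) + 153/11647 = 3481*(-1/1036) + 153/11647 = -3481/1036 + 153/11647 = -40384699/12066292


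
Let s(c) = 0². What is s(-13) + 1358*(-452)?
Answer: -613816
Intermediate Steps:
s(c) = 0
s(-13) + 1358*(-452) = 0 + 1358*(-452) = 0 - 613816 = -613816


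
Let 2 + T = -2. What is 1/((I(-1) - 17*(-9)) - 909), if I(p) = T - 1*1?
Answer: -1/761 ≈ -0.0013141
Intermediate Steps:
T = -4 (T = -2 - 2 = -4)
I(p) = -5 (I(p) = -4 - 1*1 = -4 - 1 = -5)
1/((I(-1) - 17*(-9)) - 909) = 1/((-5 - 17*(-9)) - 909) = 1/((-5 + 153) - 909) = 1/(148 - 909) = 1/(-761) = -1/761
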